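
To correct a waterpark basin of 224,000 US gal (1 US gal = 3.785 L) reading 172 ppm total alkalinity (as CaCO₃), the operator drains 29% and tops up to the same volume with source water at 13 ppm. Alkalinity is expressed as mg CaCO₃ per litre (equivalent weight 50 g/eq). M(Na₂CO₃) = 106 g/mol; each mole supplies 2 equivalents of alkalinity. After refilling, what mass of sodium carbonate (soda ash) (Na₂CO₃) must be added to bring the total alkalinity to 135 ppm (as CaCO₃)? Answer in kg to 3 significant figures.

Volume: 224,000 US gal × 3.785 L/gal = 847,840 L.
After draining 29% and refilling: 172 × 0.71 + 13 × 0.29 = 125.89 ppm.
Deficit to target: 135 − 125.89 = 9.11 mg/L.
As CaCO₃: 9.11 mg/L × 847,840 L = 7724 g; ÷ 50 g/eq ÷ 2 = 77.24 mol Na₂CO₃.
Mass: 77.24 × 106 = 8187 g.

8.19 kg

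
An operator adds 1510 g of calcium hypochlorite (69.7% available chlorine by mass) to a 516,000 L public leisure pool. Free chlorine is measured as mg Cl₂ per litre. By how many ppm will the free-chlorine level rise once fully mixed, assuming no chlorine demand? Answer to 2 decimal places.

2.04 ppm

Available chlorine delivered: 1510 g × 0.697 = 1052 g as Cl₂.
Concentration rise: 1052 g / 516,000 L = 2.04 mg/L = 2.04 ppm.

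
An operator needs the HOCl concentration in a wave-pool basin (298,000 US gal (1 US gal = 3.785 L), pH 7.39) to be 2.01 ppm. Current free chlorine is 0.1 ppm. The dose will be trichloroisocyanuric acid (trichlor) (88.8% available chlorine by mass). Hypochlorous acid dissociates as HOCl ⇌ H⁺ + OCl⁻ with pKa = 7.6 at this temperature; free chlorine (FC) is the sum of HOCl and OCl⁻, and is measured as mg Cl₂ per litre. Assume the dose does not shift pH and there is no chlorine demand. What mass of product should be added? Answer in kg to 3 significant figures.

Volume: 298,000 US gal × 3.785 L/gal = 1,127,930 L.
[OCl⁻]/[HOCl] = 10^(pH − pKa) = 10^(7.39 − 7.6) = 0.6166; fraction as HOCl = 1/(1 + 0.6166) = 0.6186.
Free chlorine required for 2.01 ppm HOCl: 2.01 / 0.6186 = 3.249 ppm.
FC to add: 3.249 − 0.1 = 3.149 mg/L as Cl₂.
Cl₂ equivalent: 3.149 mg/L × 1,127,930 L = 3552 g.
Product at 88.8% available Cl: 3552 / 0.888 = 4000 g.

4.00 kg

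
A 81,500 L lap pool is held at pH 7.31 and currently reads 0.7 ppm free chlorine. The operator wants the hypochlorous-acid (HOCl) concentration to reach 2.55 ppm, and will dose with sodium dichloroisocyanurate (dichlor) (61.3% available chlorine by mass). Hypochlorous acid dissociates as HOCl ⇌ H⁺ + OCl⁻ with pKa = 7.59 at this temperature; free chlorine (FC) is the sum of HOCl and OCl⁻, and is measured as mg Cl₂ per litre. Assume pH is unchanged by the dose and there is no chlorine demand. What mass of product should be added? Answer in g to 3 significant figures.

424 g

[OCl⁻]/[HOCl] = 10^(pH − pKa) = 10^(7.31 − 7.59) = 0.5248; fraction as HOCl = 1/(1 + 0.5248) = 0.6558.
Free chlorine required for 2.55 ppm HOCl: 2.55 / 0.6558 = 3.888 ppm.
FC to add: 3.888 − 0.7 = 3.188 mg/L as Cl₂.
Cl₂ equivalent: 3.188 mg/L × 81,500 L = 259.8 g.
Product at 61.3% available Cl: 259.8 / 0.613 = 423.9 g.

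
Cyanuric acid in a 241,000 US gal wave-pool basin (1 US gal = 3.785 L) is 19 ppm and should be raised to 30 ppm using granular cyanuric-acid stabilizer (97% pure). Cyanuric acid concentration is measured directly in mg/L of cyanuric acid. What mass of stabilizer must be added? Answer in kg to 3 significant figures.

10.3 kg

Volume: 241,000 US gal × 3.785 L/gal = 912,185 L.
CYA to add: (30 − 19) = 11 mg/L × 912,185 L = 10,030 g cyanuric acid.
At 97% purity: 10,030 / 0.97 = 10,340 g product.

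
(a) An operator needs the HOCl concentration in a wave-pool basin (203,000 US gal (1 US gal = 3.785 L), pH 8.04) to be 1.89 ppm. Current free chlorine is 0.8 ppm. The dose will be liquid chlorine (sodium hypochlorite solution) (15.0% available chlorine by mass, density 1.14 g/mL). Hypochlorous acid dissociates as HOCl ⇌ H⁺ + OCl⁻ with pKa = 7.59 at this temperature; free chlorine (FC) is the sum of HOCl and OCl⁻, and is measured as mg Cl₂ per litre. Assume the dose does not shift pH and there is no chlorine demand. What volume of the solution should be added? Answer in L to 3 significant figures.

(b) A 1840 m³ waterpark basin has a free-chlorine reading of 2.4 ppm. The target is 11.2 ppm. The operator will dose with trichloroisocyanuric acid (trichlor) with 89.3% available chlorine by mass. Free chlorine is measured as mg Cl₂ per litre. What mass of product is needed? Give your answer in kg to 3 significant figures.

(a) Volume: 203,000 US gal × 3.785 L/gal = 768,355 L.
(a) [OCl⁻]/[HOCl] = 10^(pH − pKa) = 10^(8.04 − 7.59) = 2.818; fraction as HOCl = 1/(1 + 2.818) = 0.2619.
(a) Free chlorine required for 1.89 ppm HOCl: 1.89 / 0.2619 = 7.217 ppm.
(a) FC to add: 7.217 − 0.8 = 6.417 mg/L as Cl₂.
(a) Cl₂ equivalent: 6.417 mg/L × 768,355 L = 4930 g.
(a) Product at 15.0% available Cl: 4930 / 0.15 = 32,870 g.
(a) Volume: 32,870 g ÷ 1.14 g/mL = 28,830 mL.

(b) Volume: 1840 m³ = 1,840,000 L.
(b) Chlorine deficit: 11.2 − 2.4 = 8.8 ppm = 8.8 mg/L as Cl₂.
(b) Cl₂ equivalent needed: 8.8 mg/L × 1,840,000 L = 16,190,000 mg = 16,190 g.
(b) Product at 89.3% available chlorine: 16,190 / 0.893 = 18,130 g.

(a) 28.8 L; (b) 18.1 kg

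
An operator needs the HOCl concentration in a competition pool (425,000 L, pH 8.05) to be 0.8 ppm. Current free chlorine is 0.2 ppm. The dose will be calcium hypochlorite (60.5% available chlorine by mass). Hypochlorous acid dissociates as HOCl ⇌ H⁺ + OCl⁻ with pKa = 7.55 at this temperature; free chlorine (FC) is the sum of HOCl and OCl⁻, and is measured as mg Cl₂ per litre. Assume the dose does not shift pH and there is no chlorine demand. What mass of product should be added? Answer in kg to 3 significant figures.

2.20 kg

[OCl⁻]/[HOCl] = 10^(pH − pKa) = 10^(8.05 − 7.55) = 3.162; fraction as HOCl = 1/(1 + 3.162) = 0.2403.
Free chlorine required for 0.8 ppm HOCl: 0.8 / 0.2403 = 3.33 ppm.
FC to add: 3.33 − 0.2 = 3.13 mg/L as Cl₂.
Cl₂ equivalent: 3.13 mg/L × 425,000 L = 1330 g.
Product at 60.5% available Cl: 1330 / 0.605 = 2199 g.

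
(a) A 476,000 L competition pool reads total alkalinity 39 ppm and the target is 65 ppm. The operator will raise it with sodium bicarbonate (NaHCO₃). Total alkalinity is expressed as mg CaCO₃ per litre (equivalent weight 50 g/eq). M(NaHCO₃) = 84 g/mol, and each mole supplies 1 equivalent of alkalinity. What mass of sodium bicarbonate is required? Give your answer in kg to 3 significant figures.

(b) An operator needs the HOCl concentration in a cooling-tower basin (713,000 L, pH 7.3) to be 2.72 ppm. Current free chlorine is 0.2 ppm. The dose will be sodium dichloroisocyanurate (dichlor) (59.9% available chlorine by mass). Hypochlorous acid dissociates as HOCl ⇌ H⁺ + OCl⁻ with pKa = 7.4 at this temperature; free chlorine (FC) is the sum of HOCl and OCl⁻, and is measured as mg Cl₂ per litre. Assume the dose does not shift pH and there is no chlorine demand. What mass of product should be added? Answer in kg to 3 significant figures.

(a) 20.8 kg; (b) 5.57 kg

(a) Alkalinity to add: (65 − 39) = 26 mg/L as CaCO₃ × 476,000 L = 12,380 g as CaCO₃.
(a) Equivalents: 12,380 g ÷ 50 g/eq = 247.5 eq.
(a) NaHCO₃ supplies 1 eq per mole → 247.5 mol.
(a) Mass: 247.5 mol × 84 g/mol = 20,790 g.

(b) [OCl⁻]/[HOCl] = 10^(pH − pKa) = 10^(7.3 − 7.4) = 0.7943; fraction as HOCl = 1/(1 + 0.7943) = 0.5573.
(b) Free chlorine required for 2.72 ppm HOCl: 2.72 / 0.5573 = 4.881 ppm.
(b) FC to add: 4.881 − 0.2 = 4.681 mg/L as Cl₂.
(b) Cl₂ equivalent: 4.681 mg/L × 713,000 L = 3337 g.
(b) Product at 59.9% available Cl: 3337 / 0.599 = 5571 g.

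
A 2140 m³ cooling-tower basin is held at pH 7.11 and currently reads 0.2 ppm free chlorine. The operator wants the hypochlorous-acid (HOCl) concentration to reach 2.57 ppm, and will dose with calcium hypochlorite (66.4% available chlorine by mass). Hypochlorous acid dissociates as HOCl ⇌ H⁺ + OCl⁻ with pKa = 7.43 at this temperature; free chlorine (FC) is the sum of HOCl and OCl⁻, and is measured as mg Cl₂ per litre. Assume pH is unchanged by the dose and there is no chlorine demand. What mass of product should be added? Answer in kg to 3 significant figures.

11.6 kg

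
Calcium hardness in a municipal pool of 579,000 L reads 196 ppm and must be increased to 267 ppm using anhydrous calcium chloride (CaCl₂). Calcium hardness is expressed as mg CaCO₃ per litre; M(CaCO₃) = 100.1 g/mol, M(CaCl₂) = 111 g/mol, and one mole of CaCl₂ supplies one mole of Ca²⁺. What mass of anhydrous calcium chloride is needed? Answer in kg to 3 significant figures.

Hardness to add: (267 − 196) = 71 mg/L as CaCO₃ × 579,000 L = 41,110 g as CaCO₃.
Moles of Ca²⁺ (1 mol Ca²⁺ ≡ 1 mol CaCO₃): 41,110 / 100.1 g/mol = 410.7 mol.
Mass of CaCl₂: 410.7 × 111 = 45,590 g.

45.6 kg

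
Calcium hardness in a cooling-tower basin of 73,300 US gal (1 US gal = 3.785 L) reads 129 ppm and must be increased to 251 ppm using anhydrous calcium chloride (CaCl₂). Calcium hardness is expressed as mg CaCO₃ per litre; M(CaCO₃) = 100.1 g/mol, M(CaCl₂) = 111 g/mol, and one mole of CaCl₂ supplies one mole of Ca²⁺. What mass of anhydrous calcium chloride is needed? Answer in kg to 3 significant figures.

Volume: 73,300 US gal × 3.785 L/gal = 277,440 L.
Hardness to add: (251 − 129) = 122 mg/L as CaCO₃ × 277,440 L = 33,850 g as CaCO₃.
Moles of Ca²⁺ (1 mol Ca²⁺ ≡ 1 mol CaCO₃): 33,850 / 100.1 g/mol = 338.1 mol.
Mass of CaCl₂: 338.1 × 111 = 37,530 g.

37.5 kg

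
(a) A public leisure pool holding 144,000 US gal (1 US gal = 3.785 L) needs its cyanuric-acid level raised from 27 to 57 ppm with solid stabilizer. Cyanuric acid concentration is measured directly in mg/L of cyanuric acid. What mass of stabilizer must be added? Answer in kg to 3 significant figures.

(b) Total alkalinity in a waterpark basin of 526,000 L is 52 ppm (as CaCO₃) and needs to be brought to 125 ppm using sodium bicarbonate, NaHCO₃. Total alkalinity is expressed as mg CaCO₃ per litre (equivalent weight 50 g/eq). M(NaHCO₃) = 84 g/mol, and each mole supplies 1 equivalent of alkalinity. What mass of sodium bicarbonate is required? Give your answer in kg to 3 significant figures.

(a) 16.4 kg; (b) 64.5 kg

(a) Volume: 144,000 US gal × 3.785 L/gal = 545,040 L.
(a) CYA to add: (57 − 27) = 30 mg/L × 545,040 L = 16,350 g cyanuric acid.

(b) Alkalinity to add: (125 − 52) = 73 mg/L as CaCO₃ × 526,000 L = 38,400 g as CaCO₃.
(b) Equivalents: 38,400 g ÷ 50 g/eq = 768 eq.
(b) NaHCO₃ supplies 1 eq per mole → 768 mol.
(b) Mass: 768 mol × 84 g/mol = 64,510 g.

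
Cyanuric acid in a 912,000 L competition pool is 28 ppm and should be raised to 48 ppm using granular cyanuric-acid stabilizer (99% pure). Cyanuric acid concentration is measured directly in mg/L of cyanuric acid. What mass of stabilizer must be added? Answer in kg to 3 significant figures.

CYA to add: (48 − 28) = 20 mg/L × 912,000 L = 18,240 g cyanuric acid.
At 99% purity: 18,240 / 0.99 = 18,420 g product.

18.4 kg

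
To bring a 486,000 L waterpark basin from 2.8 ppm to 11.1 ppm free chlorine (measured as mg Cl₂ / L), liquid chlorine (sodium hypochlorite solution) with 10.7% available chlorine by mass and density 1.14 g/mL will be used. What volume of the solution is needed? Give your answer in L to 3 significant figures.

33.1 L

Chlorine deficit: 11.1 − 2.8 = 8.3 ppm = 8.3 mg/L as Cl₂.
Cl₂ equivalent needed: 8.3 mg/L × 486,000 L = 4,034,000 mg = 4034 g.
Product at 10.7% available chlorine: 4034 / 0.107 = 37,700 g.
Volume at density 1.14 g/mL: 37,700 g ÷ 1.14 g/mL = 33,070 mL.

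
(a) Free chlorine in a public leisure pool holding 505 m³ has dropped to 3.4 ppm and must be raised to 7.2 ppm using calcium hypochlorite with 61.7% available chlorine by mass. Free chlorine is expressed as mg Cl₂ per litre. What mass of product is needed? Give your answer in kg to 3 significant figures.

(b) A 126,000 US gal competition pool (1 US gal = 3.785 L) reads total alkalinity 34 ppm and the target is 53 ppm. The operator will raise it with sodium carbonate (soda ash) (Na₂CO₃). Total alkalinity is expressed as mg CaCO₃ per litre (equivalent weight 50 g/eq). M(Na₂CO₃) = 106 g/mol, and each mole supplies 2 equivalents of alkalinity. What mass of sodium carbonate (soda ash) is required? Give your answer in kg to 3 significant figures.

(a) Volume: 505 m³ = 505,000 L.
(a) Chlorine deficit: 7.2 − 3.4 = 3.8 ppm = 3.8 mg/L as Cl₂.
(a) Cl₂ equivalent needed: 3.8 mg/L × 505,000 L = 1,919,000 mg = 1919 g.
(a) Product at 61.7% available chlorine: 1919 / 0.617 = 3110 g.

(b) Volume: 126,000 US gal × 3.785 L/gal = 476,910 L.
(b) Alkalinity to add: (53 − 34) = 19 mg/L as CaCO₃ × 476,910 L = 9061 g as CaCO₃.
(b) Equivalents: 9061 g ÷ 50 g/eq = 181.2 eq.
(b) Each mole of Na₂CO₃ supplies 2 eq, so 181.2 / 2 = 90.61 mol.
(b) Mass: 90.61 mol × 106 g/mol = 9605 g.

(a) 3.11 kg; (b) 9.60 kg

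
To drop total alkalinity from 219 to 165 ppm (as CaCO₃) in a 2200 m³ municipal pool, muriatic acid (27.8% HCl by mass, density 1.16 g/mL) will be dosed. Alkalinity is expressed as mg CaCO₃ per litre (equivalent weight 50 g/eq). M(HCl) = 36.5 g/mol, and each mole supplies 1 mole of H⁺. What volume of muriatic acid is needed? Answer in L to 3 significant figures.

Volume: 2200 m³ = 2,200,000 L.
Alkalinity to neutralize: (219 − 165) = 54 mg/L as CaCO₃ × 2,200,000 L = 118,800 g as CaCO₃.
Equivalents of H⁺ required: 118,800 ÷ 50 g/eq = 2376 eq = 2376 mol HCl.
Mass of HCl: 2376 × 36.5 = 86,720 g.
Mass of 27.8% solution: 86,720 / 0.278 = 312,000 g.
Volume: 312,000 g ÷ 1.16 g/mL = 268,900 mL.

269 L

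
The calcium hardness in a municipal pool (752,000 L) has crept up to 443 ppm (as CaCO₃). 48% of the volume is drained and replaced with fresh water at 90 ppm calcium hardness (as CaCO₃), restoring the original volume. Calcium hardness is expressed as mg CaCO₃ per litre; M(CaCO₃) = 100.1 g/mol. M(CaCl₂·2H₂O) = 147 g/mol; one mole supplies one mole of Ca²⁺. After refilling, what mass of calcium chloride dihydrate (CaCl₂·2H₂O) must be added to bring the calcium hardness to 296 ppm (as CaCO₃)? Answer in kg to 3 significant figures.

24.8 kg

After draining 48% and refilling: 443 × 0.52 + 90 × 0.48 = 273.56 ppm.
Deficit to target: 296 − 273.56 = 22.44 mg/L.
As CaCO₃: 22.44 mg/L × 752,000 L = 16,870 g; ÷ 100.1 = 168.6 mol Ca²⁺.
Mass: 168.6 × 147 = 24,780 g.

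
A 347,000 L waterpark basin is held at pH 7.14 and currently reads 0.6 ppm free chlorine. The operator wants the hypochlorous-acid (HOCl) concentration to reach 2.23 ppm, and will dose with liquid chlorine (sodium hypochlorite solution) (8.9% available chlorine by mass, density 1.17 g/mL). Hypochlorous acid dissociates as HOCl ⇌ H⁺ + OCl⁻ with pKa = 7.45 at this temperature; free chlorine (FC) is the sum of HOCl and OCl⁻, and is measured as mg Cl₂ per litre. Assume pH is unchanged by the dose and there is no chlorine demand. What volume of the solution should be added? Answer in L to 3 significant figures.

[OCl⁻]/[HOCl] = 10^(pH − pKa) = 10^(7.14 − 7.45) = 0.4898; fraction as HOCl = 1/(1 + 0.4898) = 0.6712.
Free chlorine required for 2.23 ppm HOCl: 2.23 / 0.6712 = 3.322 ppm.
FC to add: 3.322 − 0.6 = 2.722 mg/L as Cl₂.
Cl₂ equivalent: 2.722 mg/L × 347,000 L = 944.6 g.
Product at 8.9% available Cl: 944.6 / 0.089 = 10,610 g.
Volume: 10,610 g ÷ 1.17 g/mL = 9071 mL.

9.07 L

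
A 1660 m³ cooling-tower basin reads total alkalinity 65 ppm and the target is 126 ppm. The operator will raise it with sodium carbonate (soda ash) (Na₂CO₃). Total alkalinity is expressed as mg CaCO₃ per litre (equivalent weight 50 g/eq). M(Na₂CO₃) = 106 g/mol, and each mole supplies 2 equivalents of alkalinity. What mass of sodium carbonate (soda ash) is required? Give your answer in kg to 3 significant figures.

107 kg

Volume: 1660 m³ = 1,660,000 L.
Alkalinity to add: (126 − 65) = 61 mg/L as CaCO₃ × 1,660,000 L = 101,300 g as CaCO₃.
Equivalents: 101,300 g ÷ 50 g/eq = 2025 eq.
Each mole of Na₂CO₃ supplies 2 eq, so 2025 / 2 = 1013 mol.
Mass: 1013 mol × 106 g/mol = 107,300 g.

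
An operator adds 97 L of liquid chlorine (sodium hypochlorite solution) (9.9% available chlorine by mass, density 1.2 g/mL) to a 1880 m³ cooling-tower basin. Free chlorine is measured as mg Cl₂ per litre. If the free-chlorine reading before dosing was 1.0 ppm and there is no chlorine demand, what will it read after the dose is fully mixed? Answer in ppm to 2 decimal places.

7.13 ppm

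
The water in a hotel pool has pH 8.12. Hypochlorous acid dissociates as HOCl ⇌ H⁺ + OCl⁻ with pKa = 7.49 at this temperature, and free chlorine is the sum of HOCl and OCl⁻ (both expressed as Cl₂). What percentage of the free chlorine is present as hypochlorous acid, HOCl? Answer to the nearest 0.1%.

19.0%

[OCl⁻]/[HOCl] = 10^(pH − pKa) = 10^(8.12 − 7.49) = 10^0.63 = 4.266.
Fraction as HOCl = 1 / (1 + 4.266) = 0.1899.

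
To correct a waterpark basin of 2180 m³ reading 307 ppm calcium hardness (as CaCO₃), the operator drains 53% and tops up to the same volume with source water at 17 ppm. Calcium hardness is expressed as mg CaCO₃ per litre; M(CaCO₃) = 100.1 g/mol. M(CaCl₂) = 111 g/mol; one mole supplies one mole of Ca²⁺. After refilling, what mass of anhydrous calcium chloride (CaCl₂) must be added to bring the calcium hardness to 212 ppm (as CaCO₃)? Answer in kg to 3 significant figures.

142 kg

Volume: 2180 m³ = 2,180,000 L.
After draining 53% and refilling: 307 × 0.47 + 17 × 0.53 = 153.3 ppm.
Deficit to target: 212 − 153.3 = 58.7 mg/L.
As CaCO₃: 58.7 mg/L × 2,180,000 L = 128,000 g; ÷ 100.1 = 1278 mol Ca²⁺.
Mass: 1278 × 111 = 141,900 g.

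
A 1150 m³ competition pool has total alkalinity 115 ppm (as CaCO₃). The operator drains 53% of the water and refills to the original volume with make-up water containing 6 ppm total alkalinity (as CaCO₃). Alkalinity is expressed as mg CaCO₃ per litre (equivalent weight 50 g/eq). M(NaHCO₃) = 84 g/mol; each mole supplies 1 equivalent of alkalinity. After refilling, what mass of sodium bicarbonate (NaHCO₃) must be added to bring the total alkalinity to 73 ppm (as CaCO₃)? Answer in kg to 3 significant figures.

30.5 kg

Volume: 1150 m³ = 1,150,000 L.
After draining 53% and refilling: 115 × 0.47 + 6 × 0.53 = 57.23 ppm.
Deficit to target: 73 − 57.23 = 15.77 mg/L.
As CaCO₃: 15.77 mg/L × 1,150,000 L = 18,140 g; ÷ 50 g/eq ÷ 1 = 362.7 mol NaHCO₃.
Mass: 362.7 × 84 = 30,470 g.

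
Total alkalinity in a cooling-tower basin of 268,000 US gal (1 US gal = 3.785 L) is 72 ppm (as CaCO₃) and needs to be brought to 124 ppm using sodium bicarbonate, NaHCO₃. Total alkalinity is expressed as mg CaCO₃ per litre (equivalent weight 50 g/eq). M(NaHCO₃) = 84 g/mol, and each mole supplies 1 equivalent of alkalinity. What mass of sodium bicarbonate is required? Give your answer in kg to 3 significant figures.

88.6 kg

Volume: 268,000 US gal × 3.785 L/gal = 1,014,380 L.
Alkalinity to add: (124 − 72) = 52 mg/L as CaCO₃ × 1,014,380 L = 52,750 g as CaCO₃.
Equivalents: 52,750 g ÷ 50 g/eq = 1055 eq.
NaHCO₃ supplies 1 eq per mole → 1055 mol.
Mass: 1055 mol × 84 g/mol = 88,620 g.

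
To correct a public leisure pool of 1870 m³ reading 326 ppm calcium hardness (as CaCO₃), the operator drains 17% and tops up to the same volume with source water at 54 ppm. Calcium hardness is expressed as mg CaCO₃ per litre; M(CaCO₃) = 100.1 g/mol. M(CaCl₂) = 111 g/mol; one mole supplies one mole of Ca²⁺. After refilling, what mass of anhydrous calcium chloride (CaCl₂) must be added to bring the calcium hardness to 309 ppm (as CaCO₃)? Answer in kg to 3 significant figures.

60.6 kg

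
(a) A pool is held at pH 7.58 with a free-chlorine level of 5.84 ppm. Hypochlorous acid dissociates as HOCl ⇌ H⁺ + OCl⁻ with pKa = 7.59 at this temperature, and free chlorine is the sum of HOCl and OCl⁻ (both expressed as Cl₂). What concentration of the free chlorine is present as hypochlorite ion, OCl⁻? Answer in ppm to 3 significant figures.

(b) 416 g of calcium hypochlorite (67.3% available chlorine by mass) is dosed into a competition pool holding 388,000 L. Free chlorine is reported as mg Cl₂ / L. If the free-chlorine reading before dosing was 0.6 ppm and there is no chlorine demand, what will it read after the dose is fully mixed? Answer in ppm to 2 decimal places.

(a) [OCl⁻]/[HOCl] = 10^(pH − pKa) = 10^(7.58 − 7.59) = 10^-0.01 = 0.9772.
(a) Fraction as HOCl = 1 / (1 + 0.9772) = 0.5058.
(a) OCl⁻ = (1 − 0.5058) × 5.84 ppm = 2.886 ppm.

(b) Available chlorine delivered: 416 g × 0.673 = 280 g as Cl₂.
(b) Concentration rise: 280 g / 388,000 L = 0.7216 mg/L = 0.72 ppm.
(b) Final FC: 0.6 + 0.72 = 1.32 ppm.

(a) 2.89 ppm; (b) 1.32 ppm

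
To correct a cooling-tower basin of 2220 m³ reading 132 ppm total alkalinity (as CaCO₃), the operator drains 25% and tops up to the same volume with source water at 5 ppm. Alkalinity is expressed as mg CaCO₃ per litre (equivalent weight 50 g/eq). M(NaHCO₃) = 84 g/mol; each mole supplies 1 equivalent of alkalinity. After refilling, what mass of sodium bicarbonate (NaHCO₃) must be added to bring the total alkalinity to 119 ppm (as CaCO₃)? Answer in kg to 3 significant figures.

Volume: 2220 m³ = 2,220,000 L.
After draining 25% and refilling: 132 × 0.75 + 5 × 0.25 = 100.25 ppm.
Deficit to target: 119 − 100.25 = 18.75 mg/L.
As CaCO₃: 18.75 mg/L × 2,220,000 L = 41,620 g; ÷ 50 g/eq ÷ 1 = 832.5 mol NaHCO₃.
Mass: 832.5 × 84 = 69,930 g.

69.9 kg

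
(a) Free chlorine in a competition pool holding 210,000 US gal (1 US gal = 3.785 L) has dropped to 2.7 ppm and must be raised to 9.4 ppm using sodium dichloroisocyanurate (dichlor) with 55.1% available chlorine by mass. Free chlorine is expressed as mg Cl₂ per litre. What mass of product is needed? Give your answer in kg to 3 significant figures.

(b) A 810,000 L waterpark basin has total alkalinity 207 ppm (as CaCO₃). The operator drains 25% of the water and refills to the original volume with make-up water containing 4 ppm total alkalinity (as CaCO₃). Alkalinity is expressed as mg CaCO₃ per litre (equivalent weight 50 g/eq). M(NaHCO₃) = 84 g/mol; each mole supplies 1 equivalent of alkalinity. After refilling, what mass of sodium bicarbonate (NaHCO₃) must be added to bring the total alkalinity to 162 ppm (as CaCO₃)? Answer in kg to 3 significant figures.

(a) Volume: 210,000 US gal × 3.785 L/gal = 794,850 L.
(a) Chlorine deficit: 9.4 − 2.7 = 6.7 ppm = 6.7 mg/L as Cl₂.
(a) Cl₂ equivalent needed: 6.7 mg/L × 794,850 L = 5,325,000 mg = 5325 g.
(a) Product at 55.1% available chlorine: 5325 / 0.551 = 9665 g.

(b) After draining 25% and refilling: 207 × 0.75 + 4 × 0.25 = 156.25 ppm.
(b) Deficit to target: 162 − 156.25 = 5.75 mg/L.
(b) As CaCO₃: 5.75 mg/L × 810,000 L = 4658 g; ÷ 50 g/eq ÷ 1 = 93.15 mol NaHCO₃.
(b) Mass: 93.15 × 84 = 7825 g.

(a) 9.67 kg; (b) 7.82 kg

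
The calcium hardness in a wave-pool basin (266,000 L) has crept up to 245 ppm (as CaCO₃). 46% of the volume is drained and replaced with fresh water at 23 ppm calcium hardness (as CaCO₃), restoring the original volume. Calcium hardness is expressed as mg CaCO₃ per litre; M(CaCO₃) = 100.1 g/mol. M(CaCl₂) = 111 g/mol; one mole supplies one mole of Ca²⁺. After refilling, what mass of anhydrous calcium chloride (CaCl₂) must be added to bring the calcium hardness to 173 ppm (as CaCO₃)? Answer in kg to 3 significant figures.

After draining 46% and refilling: 245 × 0.54 + 23 × 0.46 = 142.88 ppm.
Deficit to target: 173 − 142.88 = 30.12 mg/L.
As CaCO₃: 30.12 mg/L × 266,000 L = 8012 g; ÷ 100.1 = 80.04 mol Ca²⁺.
Mass: 80.04 × 111 = 8884 g.

8.88 kg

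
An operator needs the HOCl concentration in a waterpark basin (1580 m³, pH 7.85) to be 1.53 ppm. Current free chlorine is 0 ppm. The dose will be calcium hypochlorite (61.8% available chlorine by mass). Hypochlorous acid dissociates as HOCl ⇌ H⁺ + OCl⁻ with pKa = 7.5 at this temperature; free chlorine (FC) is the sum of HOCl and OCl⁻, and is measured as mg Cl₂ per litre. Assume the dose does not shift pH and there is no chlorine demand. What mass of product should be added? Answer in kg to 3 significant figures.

12.7 kg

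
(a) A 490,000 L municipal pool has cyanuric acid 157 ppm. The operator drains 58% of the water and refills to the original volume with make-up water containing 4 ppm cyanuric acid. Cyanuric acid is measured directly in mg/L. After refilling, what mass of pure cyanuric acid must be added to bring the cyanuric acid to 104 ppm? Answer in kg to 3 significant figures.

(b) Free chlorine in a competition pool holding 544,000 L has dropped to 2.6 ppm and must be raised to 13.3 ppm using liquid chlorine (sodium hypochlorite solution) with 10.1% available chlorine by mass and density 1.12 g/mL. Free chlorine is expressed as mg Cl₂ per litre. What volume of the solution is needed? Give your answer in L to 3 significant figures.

(a) After draining 58% and refilling: 157 × 0.42 + 4 × 0.58 = 68.26 ppm.
(a) Deficit to target: 104 − 68.26 = 35.74 mg/L.
(a) Mass: 35.74 mg/L × 490,000 L = 17,510 g cyanuric acid.

(b) Chlorine deficit: 13.3 − 2.6 = 10.7 ppm = 10.7 mg/L as Cl₂.
(b) Cl₂ equivalent needed: 10.7 mg/L × 544,000 L = 5,821,000 mg = 5821 g.
(b) Product at 10.1% available chlorine: 5821 / 0.101 = 57,630 g.
(b) Volume at density 1.12 g/mL: 57,630 g ÷ 1.12 g/mL = 51,460 mL.

(a) 17.5 kg; (b) 51.5 L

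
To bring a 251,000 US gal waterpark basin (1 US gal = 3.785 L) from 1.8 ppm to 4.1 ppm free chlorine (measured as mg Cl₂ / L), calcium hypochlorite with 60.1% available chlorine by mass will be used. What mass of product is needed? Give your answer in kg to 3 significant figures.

3.64 kg

Volume: 251,000 US gal × 3.785 L/gal = 950,035 L.
Chlorine deficit: 4.1 − 1.8 = 2.3 ppm = 2.3 mg/L as Cl₂.
Cl₂ equivalent needed: 2.3 mg/L × 950,035 L = 2,185,000 mg = 2185 g.
Product at 60.1% available chlorine: 2185 / 0.601 = 3636 g.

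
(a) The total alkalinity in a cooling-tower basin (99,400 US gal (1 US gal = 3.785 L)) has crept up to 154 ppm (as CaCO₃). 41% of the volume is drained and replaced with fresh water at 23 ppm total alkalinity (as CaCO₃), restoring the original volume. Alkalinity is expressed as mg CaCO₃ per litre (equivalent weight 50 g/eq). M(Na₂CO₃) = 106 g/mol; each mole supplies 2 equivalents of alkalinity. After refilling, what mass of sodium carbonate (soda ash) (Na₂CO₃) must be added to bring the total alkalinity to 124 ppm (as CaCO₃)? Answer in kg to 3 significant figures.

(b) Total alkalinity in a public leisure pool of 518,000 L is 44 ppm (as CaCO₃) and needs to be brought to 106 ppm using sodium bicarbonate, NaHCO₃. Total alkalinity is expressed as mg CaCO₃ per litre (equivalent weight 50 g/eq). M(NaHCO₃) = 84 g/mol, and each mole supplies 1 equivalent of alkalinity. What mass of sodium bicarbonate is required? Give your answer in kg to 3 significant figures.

(a) 9.46 kg; (b) 54.0 kg

(a) Volume: 99,400 US gal × 3.785 L/gal = 376,229 L.
(a) After draining 41% and refilling: 154 × 0.59 + 23 × 0.41 = 100.29 ppm.
(a) Deficit to target: 124 − 100.29 = 23.71 mg/L.
(a) As CaCO₃: 23.71 mg/L × 376,229 L = 8920 g; ÷ 50 g/eq ÷ 2 = 89.2 mol Na₂CO₃.
(a) Mass: 89.2 × 106 = 9456 g.

(b) Alkalinity to add: (106 − 44) = 62 mg/L as CaCO₃ × 518,000 L = 32,120 g as CaCO₃.
(b) Equivalents: 32,120 g ÷ 50 g/eq = 642.3 eq.
(b) NaHCO₃ supplies 1 eq per mole → 642.3 mol.
(b) Mass: 642.3 mol × 84 g/mol = 53,950 g.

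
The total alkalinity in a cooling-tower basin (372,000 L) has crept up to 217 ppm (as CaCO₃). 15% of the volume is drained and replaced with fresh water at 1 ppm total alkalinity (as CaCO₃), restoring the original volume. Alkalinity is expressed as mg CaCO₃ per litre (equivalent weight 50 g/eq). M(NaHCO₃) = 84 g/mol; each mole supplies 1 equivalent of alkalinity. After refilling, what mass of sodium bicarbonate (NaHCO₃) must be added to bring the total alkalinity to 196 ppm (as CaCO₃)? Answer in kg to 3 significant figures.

7.12 kg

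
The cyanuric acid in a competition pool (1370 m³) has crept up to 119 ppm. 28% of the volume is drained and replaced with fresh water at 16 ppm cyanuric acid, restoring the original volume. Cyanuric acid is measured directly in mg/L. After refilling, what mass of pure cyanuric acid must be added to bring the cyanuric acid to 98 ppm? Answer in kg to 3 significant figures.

Volume: 1370 m³ = 1,370,000 L.
After draining 28% and refilling: 119 × 0.72 + 16 × 0.28 = 90.16 ppm.
Deficit to target: 98 − 90.16 = 7.84 mg/L.
Mass: 7.84 mg/L × 1,370,000 L = 10,740 g cyanuric acid.

10.7 kg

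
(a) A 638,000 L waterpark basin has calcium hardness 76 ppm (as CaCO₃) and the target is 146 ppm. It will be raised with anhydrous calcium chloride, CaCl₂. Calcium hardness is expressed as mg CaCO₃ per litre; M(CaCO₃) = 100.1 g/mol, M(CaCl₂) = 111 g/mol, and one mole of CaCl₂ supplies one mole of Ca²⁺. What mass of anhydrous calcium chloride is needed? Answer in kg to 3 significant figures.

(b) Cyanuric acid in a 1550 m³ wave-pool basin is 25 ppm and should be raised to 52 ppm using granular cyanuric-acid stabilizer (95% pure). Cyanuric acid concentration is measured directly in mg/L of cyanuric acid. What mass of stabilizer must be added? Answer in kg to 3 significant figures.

(a) Hardness to add: (146 − 76) = 70 mg/L as CaCO₃ × 638,000 L = 44,660 g as CaCO₃.
(a) Moles of Ca²⁺ (1 mol Ca²⁺ ≡ 1 mol CaCO₃): 44,660 / 100.1 g/mol = 446.2 mol.
(a) Mass of CaCl₂: 446.2 × 111 = 49,520 g.

(b) Volume: 1550 m³ = 1,550,000 L.
(b) CYA to add: (52 − 25) = 27 mg/L × 1,550,000 L = 41,850 g cyanuric acid.
(b) At 95% purity: 41,850 / 0.95 = 44,050 g product.

(a) 49.5 kg; (b) 44.1 kg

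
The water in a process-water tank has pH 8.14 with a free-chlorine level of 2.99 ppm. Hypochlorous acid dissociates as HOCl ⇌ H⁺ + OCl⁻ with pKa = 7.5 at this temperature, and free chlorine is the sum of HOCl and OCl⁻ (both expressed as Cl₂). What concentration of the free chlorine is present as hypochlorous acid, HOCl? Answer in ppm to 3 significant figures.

0.557 ppm

[OCl⁻]/[HOCl] = 10^(pH − pKa) = 10^(8.14 − 7.5) = 10^0.64 = 4.365.
Fraction as HOCl = 1 / (1 + 4.365) = 0.1864.
HOCl = 0.1864 × 2.99 ppm = 0.5573 ppm.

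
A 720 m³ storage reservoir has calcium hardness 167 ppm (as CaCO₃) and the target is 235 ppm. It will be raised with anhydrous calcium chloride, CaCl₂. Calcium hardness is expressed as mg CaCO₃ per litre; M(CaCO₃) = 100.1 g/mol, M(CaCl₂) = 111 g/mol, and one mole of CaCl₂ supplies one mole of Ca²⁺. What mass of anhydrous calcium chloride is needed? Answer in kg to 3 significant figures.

54.3 kg

Volume: 720 m³ = 720,000 L.
Hardness to add: (235 − 167) = 68 mg/L as CaCO₃ × 720,000 L = 48,960 g as CaCO₃.
Moles of Ca²⁺ (1 mol Ca²⁺ ≡ 1 mol CaCO₃): 48,960 / 100.1 g/mol = 489.1 mol.
Mass of CaCl₂: 489.1 × 111 = 54,290 g.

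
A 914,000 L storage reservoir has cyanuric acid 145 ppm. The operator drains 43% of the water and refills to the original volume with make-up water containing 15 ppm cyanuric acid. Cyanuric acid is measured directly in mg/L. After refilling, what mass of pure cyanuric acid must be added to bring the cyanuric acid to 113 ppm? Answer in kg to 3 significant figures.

21.8 kg

After draining 43% and refilling: 145 × 0.57 + 15 × 0.43 = 89.1 ppm.
Deficit to target: 113 − 89.1 = 23.9 mg/L.
Mass: 23.9 mg/L × 914,000 L = 21,840 g cyanuric acid.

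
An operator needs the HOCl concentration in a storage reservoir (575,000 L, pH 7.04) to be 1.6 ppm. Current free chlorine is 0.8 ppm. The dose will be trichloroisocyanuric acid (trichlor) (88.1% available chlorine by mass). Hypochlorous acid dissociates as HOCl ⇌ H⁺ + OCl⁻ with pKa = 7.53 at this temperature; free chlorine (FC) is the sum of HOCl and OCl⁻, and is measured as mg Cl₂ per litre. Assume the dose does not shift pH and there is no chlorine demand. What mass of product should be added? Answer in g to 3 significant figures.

[OCl⁻]/[HOCl] = 10^(pH − pKa) = 10^(7.04 − 7.53) = 0.3236; fraction as HOCl = 1/(1 + 0.3236) = 0.7555.
Free chlorine required for 1.6 ppm HOCl: 1.6 / 0.7555 = 2.118 ppm.
FC to add: 2.118 − 0.8 = 1.318 mg/L as Cl₂.
Cl₂ equivalent: 1.318 mg/L × 575,000 L = 757.7 g.
Product at 88.1% available Cl: 757.7 / 0.881 = 860.1 g.

860 g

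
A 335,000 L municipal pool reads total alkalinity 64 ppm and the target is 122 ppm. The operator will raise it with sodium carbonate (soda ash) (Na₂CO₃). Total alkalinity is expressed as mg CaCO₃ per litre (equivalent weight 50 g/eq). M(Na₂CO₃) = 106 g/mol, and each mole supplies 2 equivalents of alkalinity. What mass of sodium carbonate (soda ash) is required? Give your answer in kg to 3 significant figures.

20.6 kg

Alkalinity to add: (122 − 64) = 58 mg/L as CaCO₃ × 335,000 L = 19,430 g as CaCO₃.
Equivalents: 19,430 g ÷ 50 g/eq = 388.6 eq.
Each mole of Na₂CO₃ supplies 2 eq, so 388.6 / 2 = 194.3 mol.
Mass: 194.3 mol × 106 g/mol = 20,600 g.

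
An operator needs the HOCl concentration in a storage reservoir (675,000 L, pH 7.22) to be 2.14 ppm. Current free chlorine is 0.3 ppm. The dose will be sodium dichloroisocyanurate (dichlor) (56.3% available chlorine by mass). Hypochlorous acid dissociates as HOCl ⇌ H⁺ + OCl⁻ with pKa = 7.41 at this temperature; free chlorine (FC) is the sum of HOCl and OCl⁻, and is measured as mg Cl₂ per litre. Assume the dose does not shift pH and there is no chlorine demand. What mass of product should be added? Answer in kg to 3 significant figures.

3.86 kg

[OCl⁻]/[HOCl] = 10^(pH − pKa) = 10^(7.22 − 7.41) = 0.6457; fraction as HOCl = 1/(1 + 0.6457) = 0.6077.
Free chlorine required for 2.14 ppm HOCl: 2.14 / 0.6077 = 3.522 ppm.
FC to add: 3.522 − 0.3 = 3.222 mg/L as Cl₂.
Cl₂ equivalent: 3.222 mg/L × 675,000 L = 2175 g.
Product at 56.3% available Cl: 2175 / 0.563 = 3863 g.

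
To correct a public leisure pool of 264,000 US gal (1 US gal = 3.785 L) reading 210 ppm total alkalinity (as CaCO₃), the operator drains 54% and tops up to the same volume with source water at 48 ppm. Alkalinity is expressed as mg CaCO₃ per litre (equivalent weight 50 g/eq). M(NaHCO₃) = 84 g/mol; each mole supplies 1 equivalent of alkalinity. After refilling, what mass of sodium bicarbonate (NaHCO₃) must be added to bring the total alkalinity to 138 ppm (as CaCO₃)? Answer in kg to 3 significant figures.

26.0 kg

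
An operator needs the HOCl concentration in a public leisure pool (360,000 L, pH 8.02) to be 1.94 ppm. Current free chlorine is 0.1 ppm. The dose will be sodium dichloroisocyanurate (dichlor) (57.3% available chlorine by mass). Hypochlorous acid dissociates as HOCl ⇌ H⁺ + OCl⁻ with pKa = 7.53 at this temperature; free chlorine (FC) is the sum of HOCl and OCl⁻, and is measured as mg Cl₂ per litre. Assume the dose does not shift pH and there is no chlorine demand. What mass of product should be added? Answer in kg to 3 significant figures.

[OCl⁻]/[HOCl] = 10^(pH − pKa) = 10^(8.02 − 7.53) = 3.09; fraction as HOCl = 1/(1 + 3.09) = 0.2445.
Free chlorine required for 1.94 ppm HOCl: 1.94 / 0.2445 = 7.935 ppm.
FC to add: 7.935 − 0.1 = 7.835 mg/L as Cl₂.
Cl₂ equivalent: 7.835 mg/L × 360,000 L = 2821 g.
Product at 57.3% available Cl: 2821 / 0.573 = 4923 g.

4.92 kg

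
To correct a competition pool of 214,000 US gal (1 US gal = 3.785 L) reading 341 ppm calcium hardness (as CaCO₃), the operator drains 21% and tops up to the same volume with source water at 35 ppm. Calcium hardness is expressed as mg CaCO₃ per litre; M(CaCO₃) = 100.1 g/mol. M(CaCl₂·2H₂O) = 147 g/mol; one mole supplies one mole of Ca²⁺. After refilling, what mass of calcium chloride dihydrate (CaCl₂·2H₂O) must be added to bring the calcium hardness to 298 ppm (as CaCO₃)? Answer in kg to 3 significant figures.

25.3 kg

Volume: 214,000 US gal × 3.785 L/gal = 809,990 L.
After draining 21% and refilling: 341 × 0.79 + 35 × 0.21 = 276.74 ppm.
Deficit to target: 298 − 276.74 = 21.26 mg/L.
As CaCO₃: 21.26 mg/L × 809,990 L = 17,220 g; ÷ 100.1 = 172 mol Ca²⁺.
Mass: 172 × 147 = 25,290 g.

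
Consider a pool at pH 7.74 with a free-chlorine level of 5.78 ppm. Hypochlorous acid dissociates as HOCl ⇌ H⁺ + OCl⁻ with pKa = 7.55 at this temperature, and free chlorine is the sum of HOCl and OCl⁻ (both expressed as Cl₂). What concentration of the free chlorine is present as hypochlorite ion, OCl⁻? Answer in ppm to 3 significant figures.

[OCl⁻]/[HOCl] = 10^(pH − pKa) = 10^(7.74 − 7.55) = 10^0.19 = 1.549.
Fraction as HOCl = 1 / (1 + 1.549) = 0.3923.
OCl⁻ = (1 − 0.3923) × 5.78 ppm = 3.512 ppm.

3.51 ppm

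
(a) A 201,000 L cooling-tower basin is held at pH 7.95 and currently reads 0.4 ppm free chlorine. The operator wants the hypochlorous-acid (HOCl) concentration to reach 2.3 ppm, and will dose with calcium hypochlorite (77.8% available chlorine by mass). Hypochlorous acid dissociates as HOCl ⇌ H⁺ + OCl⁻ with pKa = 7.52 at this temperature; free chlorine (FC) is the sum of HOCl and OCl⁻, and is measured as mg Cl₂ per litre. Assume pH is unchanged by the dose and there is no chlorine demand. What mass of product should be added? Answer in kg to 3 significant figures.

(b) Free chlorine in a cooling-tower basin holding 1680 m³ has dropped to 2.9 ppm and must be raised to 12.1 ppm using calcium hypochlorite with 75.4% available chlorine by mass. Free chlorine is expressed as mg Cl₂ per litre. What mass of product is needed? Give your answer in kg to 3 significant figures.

(a) [OCl⁻]/[HOCl] = 10^(pH − pKa) = 10^(7.95 − 7.52) = 2.692; fraction as HOCl = 1/(1 + 2.692) = 0.2709.
(a) Free chlorine required for 2.3 ppm HOCl: 2.3 / 0.2709 = 8.491 ppm.
(a) FC to add: 8.491 − 0.4 = 8.091 mg/L as Cl₂.
(a) Cl₂ equivalent: 8.091 mg/L × 201,000 L = 1626 g.
(a) Product at 77.8% available Cl: 1626 / 0.778 = 2090 g.

(b) Volume: 1680 m³ = 1,680,000 L.
(b) Chlorine deficit: 12.1 − 2.9 = 9.2 ppm = 9.2 mg/L as Cl₂.
(b) Cl₂ equivalent needed: 9.2 mg/L × 1,680,000 L = 15,460,000 mg = 15,460 g.
(b) Product at 75.4% available chlorine: 15,460 / 0.754 = 20,500 g.

(a) 2.09 kg; (b) 20.5 kg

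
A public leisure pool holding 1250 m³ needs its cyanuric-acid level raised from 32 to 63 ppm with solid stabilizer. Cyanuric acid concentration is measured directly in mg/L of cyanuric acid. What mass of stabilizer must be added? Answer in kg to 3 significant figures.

38.8 kg

Volume: 1250 m³ = 1,250,000 L.
CYA to add: (63 − 32) = 31 mg/L × 1,250,000 L = 38,750 g cyanuric acid.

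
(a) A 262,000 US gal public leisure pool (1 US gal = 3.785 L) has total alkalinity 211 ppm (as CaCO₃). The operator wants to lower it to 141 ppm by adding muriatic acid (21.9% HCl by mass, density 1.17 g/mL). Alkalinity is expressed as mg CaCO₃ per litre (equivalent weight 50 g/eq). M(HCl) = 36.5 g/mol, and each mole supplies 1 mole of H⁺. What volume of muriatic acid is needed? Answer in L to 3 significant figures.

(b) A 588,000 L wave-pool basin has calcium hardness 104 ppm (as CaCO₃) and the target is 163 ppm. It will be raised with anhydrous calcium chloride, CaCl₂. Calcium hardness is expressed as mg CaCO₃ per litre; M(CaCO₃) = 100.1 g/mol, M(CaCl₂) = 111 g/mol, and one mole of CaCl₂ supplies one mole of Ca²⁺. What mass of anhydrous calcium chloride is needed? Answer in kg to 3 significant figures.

(a) 198 L; (b) 38.5 kg

(a) Volume: 262,000 US gal × 3.785 L/gal = 991,670 L.
(a) Alkalinity to neutralize: (211 − 141) = 70 mg/L as CaCO₃ × 991,670 L = 69,420 g as CaCO₃.
(a) Equivalents of H⁺ required: 69,420 ÷ 50 g/eq = 1388 eq = 1388 mol HCl.
(a) Mass of HCl: 1388 × 36.5 = 50,670 g.
(a) Mass of 21.9% solution: 50,670 / 0.219 = 231,400 g.
(a) Volume: 231,400 g ÷ 1.17 g/mL = 197,800 mL.

(b) Hardness to add: (163 − 104) = 59 mg/L as CaCO₃ × 588,000 L = 34,690 g as CaCO₃.
(b) Moles of Ca²⁺ (1 mol Ca²⁺ ≡ 1 mol CaCO₃): 34,690 / 100.1 g/mol = 346.6 mol.
(b) Mass of CaCl₂: 346.6 × 111 = 38,470 g.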